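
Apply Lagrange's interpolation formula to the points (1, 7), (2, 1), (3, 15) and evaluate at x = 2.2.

Lagrange interpolation formula:
P(x) = Σ yᵢ × Lᵢ(x)
where Lᵢ(x) = Π_{j≠i} (x - xⱼ)/(xᵢ - xⱼ)

L_0(2.2) = (2.2 - 2)/(1 - 2) × (2.2 - 3)/(1 - 3) = -0.080000
L_1(2.2) = (2.2 - 1)/(2 - 1) × (2.2 - 3)/(2 - 3) = 0.960000
L_2(2.2) = (2.2 - 1)/(3 - 1) × (2.2 - 2)/(3 - 2) = 0.120000

P(2.2) = 7×L_0(2.2) + 1×L_1(2.2) + 15×L_2(2.2)
P(2.2) = 2.200000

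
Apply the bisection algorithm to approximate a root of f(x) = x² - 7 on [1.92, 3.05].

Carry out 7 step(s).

f(x) = x² - 7
Initial interval: [1.92, 3.05]

Iteration 1:
  c_1 = (1.920000 + 3.050000)/2 = 2.485000
  f(c_1) = f(2.485000) = -0.824775
  f(a) × f(c) ≥ 0, new interval: [2.485000, 3.050000]
Iteration 2:
  c_2 = (2.485000 + 3.050000)/2 = 2.767500
  f(c_2) = f(2.767500) = 0.659056
  f(a) × f(c) < 0, new interval: [2.485000, 2.767500]
Iteration 3:
  c_3 = (2.485000 + 2.767500)/2 = 2.626250
  f(c_3) = f(2.626250) = -0.102811
  f(a) × f(c) ≥ 0, new interval: [2.626250, 2.767500]
Iteration 4:
  c_4 = (2.626250 + 2.767500)/2 = 2.696875
  f(c_4) = f(2.696875) = 0.273135
  f(a) × f(c) < 0, new interval: [2.626250, 2.696875]
Iteration 5:
  c_5 = (2.626250 + 2.696875)/2 = 2.661562
  f(c_5) = f(2.661562) = 0.083915
  f(a) × f(c) < 0, new interval: [2.626250, 2.661562]
Iteration 6:
  c_6 = (2.626250 + 2.661562)/2 = 2.643906
  f(c_6) = f(2.643906) = -0.009760
  f(a) × f(c) ≥ 0, new interval: [2.643906, 2.661562]
Iteration 7:
  c_7 = (2.643906 + 2.661562)/2 = 2.652734
  f(c_7) = f(2.652734) = 0.037000
  f(a) × f(c) < 0, new interval: [2.643906, 2.652734]

After 7 iteration(s), the approximation is c_7 = 2.652734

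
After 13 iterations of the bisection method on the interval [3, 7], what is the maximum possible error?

Bisection error bound: |error| ≤ (b-a)/2^n
|error| ≤ (7 - 3)/2^13 = 4/2^13
|error| ≤ 0.0004882812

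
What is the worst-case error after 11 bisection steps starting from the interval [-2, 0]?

Bisection error bound: |error| ≤ (b-a)/2^n
|error| ≤ (0 - (-2))/2^11 = 2/2^11
|error| ≤ 0.0009765625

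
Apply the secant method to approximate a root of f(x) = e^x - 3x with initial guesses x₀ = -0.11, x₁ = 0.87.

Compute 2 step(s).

f(x) = e^x - 3x
x₀ = -0.11, x₁ = 0.87

Secant formula: x_{n+1} = x_n - f(x_n)(x_n - x_{n-1})/(f(x_n) - f(x_{n-1}))

Iteration 1:
  f(-0.110000) = 1.225834
  f(0.870000) = -0.223089
  x_2 = 0.870000 - (-0.223089)×(0.870000 - (-0.110000))/(-0.223089 - 1.225834)
       = 0.719110
Iteration 2:
  f(0.870000) = -0.223089
  f(0.719110) = -0.104725
  x_3 = 0.719110 - (-0.104725)×(0.719110 - 0.870000)/(-0.104725 - (-0.223089))
       = 0.585608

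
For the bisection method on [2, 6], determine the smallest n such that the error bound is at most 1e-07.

We need (b-a)/2^n ≤ 1e-07
(6 - 2)/2^n ≤ 1e-07
4/2^n ≤ 1e-07
2^n ≥ 40000000
n ≥ log₂(40000000) = 25.25
n ≥ 26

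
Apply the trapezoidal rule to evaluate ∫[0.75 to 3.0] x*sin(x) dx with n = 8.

f(x) = x*sin(x)
a = 0.75, b = 3.0, n = 8
h = (b - a)/n = 0.281250

Trapezoidal rule: (h/2)[f(x₀) + 2f(x₁) + 2f(x₂) + ... + f(xₙ)]

x_0 = 0.7500, f(x_0) = 0.511229, coefficient = 1
x_1 = 1.0312, f(x_1) = 0.884753, coefficient = 2
x_2 = 1.3125, f(x_2) = 1.268960, coefficient = 2
x_3 = 1.5938, f(x_3) = 1.593330, coefficient = 2
x_4 = 1.8750, f(x_4) = 1.788911, coefficient = 2
x_5 = 2.1562, f(x_5) = 1.797151, coefficient = 2
x_6 = 2.4375, f(x_6) = 1.577897, coefficient = 2
x_7 = 2.7188, f(x_7) = 1.115651, coefficient = 2
x_8 = 3.0000, f(x_8) = 0.423360, coefficient = 1

I ≈ (0.281250/2) × 20.987895 = 2.951423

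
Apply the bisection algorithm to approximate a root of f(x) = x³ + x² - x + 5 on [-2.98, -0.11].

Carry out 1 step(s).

f(x) = x³ + x² - x + 5
Initial interval: [-2.98, -0.11]

Iteration 1:
  c_1 = (-2.980000 + (-0.110000))/2 = -1.545000
  f(c_1) = f(-1.545000) = 5.244071
  f(a) × f(c) < 0, new interval: [-2.980000, -1.545000]

After 1 iteration(s), the approximation is c_1 = -1.545000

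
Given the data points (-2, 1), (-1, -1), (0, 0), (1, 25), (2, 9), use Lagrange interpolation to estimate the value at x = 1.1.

Lagrange interpolation formula:
P(x) = Σ yᵢ × Lᵢ(x)
where Lᵢ(x) = Π_{j≠i} (x - xⱼ)/(xᵢ - xⱼ)

L_0(1.1) = (1.1 - (-1))/(-2 - (-1)) × (1.1 - 0)/(-2 - 0) × (1.1 - 1)/(-2 - 1) × (1.1 - 2)/(-2 - 2) = -0.008663
L_1(1.1) = (1.1 - (-2))/(-1 - (-2)) × (1.1 - 0)/(-1 - 0) × (1.1 - 1)/(-1 - 1) × (1.1 - 2)/(-1 - 2) = 0.051150
L_2(1.1) = (1.1 - (-2))/(0 - (-2)) × (1.1 - (-1))/(0 - (-1)) × (1.1 - 1)/(0 - 1) × (1.1 - 2)/(0 - 2) = -0.146475
L_3(1.1) = (1.1 - (-2))/(1 - (-2)) × (1.1 - (-1))/(1 - (-1)) × (1.1 - 0)/(1 - 0) × (1.1 - 2)/(1 - 2) = 1.074150
L_4(1.1) = (1.1 - (-2))/(2 - (-2)) × (1.1 - (-1))/(2 - (-1)) × (1.1 - 0)/(2 - 0) × (1.1 - 1)/(2 - 1) = 0.029838

P(1.1) = 1×L_0(1.1) + (-1)×L_1(1.1) + 0×L_2(1.1) + 25×L_3(1.1) + 9×L_4(1.1)
P(1.1) = 27.062475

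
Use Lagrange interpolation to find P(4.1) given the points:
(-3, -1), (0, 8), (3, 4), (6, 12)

Lagrange interpolation formula:
P(x) = Σ yᵢ × Lᵢ(x)
where Lᵢ(x) = Π_{j≠i} (x - xⱼ)/(xᵢ - xⱼ)

L_0(4.1) = (4.1 - 0)/(-3 - 0) × (4.1 - 3)/(-3 - 3) × (4.1 - 6)/(-3 - 6) = 0.052895
L_1(4.1) = (4.1 - (-3))/(0 - (-3)) × (4.1 - 3)/(0 - 3) × (4.1 - 6)/(0 - 6) = -0.274796
L_2(4.1) = (4.1 - (-3))/(3 - (-3)) × (4.1 - 0)/(3 - 0) × (4.1 - 6)/(3 - 6) = 1.024241
L_3(4.1) = (4.1 - (-3))/(6 - (-3)) × (4.1 - 0)/(6 - 0) × (4.1 - 3)/(6 - 3) = 0.197660

P(4.1) = (-1)×L_0(4.1) + 8×L_1(4.1) + 4×L_2(4.1) + 12×L_3(4.1)
P(4.1) = 4.217623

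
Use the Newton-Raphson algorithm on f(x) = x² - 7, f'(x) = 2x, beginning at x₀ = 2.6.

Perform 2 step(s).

f(x) = x² - 7
f'(x) = 2x
x₀ = 2.6

Newton-Raphson formula: x_{n+1} = x_n - f(x_n)/f'(x_n)

Iteration 1:
  f(2.600000) = -0.240000
  f'(2.600000) = 5.200000
  x_1 = 2.600000 - (-0.240000)/5.200000 = 2.646154
Iteration 2:
  f(2.646154) = 0.002130
  f'(2.646154) = 5.292308
  x_2 = 2.646154 - 0.002130/5.292308 = 2.645751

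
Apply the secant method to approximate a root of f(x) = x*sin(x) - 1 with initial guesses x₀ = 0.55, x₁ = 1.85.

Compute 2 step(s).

f(x) = x*sin(x) - 1
x₀ = 0.55, x₁ = 1.85

Secant formula: x_{n+1} = x_n - f(x_n)(x_n - x_{n-1})/(f(x_n) - f(x_{n-1}))

Iteration 1:
  f(0.550000) = -0.712522
  f(1.850000) = 0.778359
  x_2 = 1.850000 - 0.778359×(1.850000 - 0.550000)/(0.778359 - (-0.712522))
       = 1.171296
Iteration 2:
  f(1.850000) = 0.778359
  f(1.171296) = 0.079063
  x_3 = 1.171296 - 0.079063×(1.171296 - 1.850000)/(0.079063 - 0.778359)
       = 1.094561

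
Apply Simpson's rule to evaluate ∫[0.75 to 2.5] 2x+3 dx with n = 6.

f(x) = 2x+3
a = 0.75, b = 2.5, n = 6
h = (b - a)/n = 0.291667

Simpson's rule: (h/3)[f(x₀) + 4f(x₁) + 2f(x₂) + ... + f(xₙ)]

x_0 = 0.7500, f(x_0) = 4.500000, coefficient = 1
x_1 = 1.0417, f(x_1) = 5.083333, coefficient = 4
x_2 = 1.3333, f(x_2) = 5.666667, coefficient = 2
x_3 = 1.6250, f(x_3) = 6.250000, coefficient = 4
x_4 = 1.9167, f(x_4) = 6.833333, coefficient = 2
x_5 = 2.2083, f(x_5) = 7.416667, coefficient = 4
x_6 = 2.5000, f(x_6) = 8.000000, coefficient = 1

I ≈ (0.291667/3) × 112.500000 = 10.937500
Exact value: 10.937500
Error: 0.000000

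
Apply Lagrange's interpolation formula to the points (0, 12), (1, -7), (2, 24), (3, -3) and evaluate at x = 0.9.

Lagrange interpolation formula:
P(x) = Σ yᵢ × Lᵢ(x)
where Lᵢ(x) = Π_{j≠i} (x - xⱼ)/(xᵢ - xⱼ)

L_0(0.9) = (0.9 - 1)/(0 - 1) × (0.9 - 2)/(0 - 2) × (0.9 - 3)/(0 - 3) = 0.038500
L_1(0.9) = (0.9 - 0)/(1 - 0) × (0.9 - 2)/(1 - 2) × (0.9 - 3)/(1 - 3) = 1.039500
L_2(0.9) = (0.9 - 0)/(2 - 0) × (0.9 - 1)/(2 - 1) × (0.9 - 3)/(2 - 3) = -0.094500
L_3(0.9) = (0.9 - 0)/(3 - 0) × (0.9 - 1)/(3 - 1) × (0.9 - 2)/(3 - 2) = 0.016500

P(0.9) = 12×L_0(0.9) + (-7)×L_1(0.9) + 24×L_2(0.9) + (-3)×L_3(0.9)
P(0.9) = -9.132000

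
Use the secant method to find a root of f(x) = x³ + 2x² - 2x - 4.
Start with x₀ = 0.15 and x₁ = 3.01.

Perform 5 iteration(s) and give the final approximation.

f(x) = x³ + 2x² - 2x - 4
x₀ = 0.15, x₁ = 3.01

Secant formula: x_{n+1} = x_n - f(x_n)(x_n - x_{n-1})/(f(x_n) - f(x_{n-1}))

Iteration 1:
  f(0.150000) = -4.251625
  f(3.010000) = 35.371101
  x_2 = 3.010000 - 35.371101×(3.010000 - 0.150000)/(35.371101 - (-4.251625))
       = 0.456886
Iteration 2:
  f(3.010000) = 35.371101
  f(0.456886) = -4.400910
  x_3 = 0.456886 - (-4.400910)×(0.456886 - 3.010000)/(-4.400910 - 35.371101)
       = 0.739397
Iteration 3:
  f(0.456886) = -4.400910
  f(0.739397) = -3.981145
  x_4 = 0.739397 - (-3.981145)×(0.739397 - 0.456886)/(-3.981145 - (-4.400910))
       = 3.418794
Iteration 4:
  f(0.739397) = -3.981145
  f(3.418794) = 52.498094
  x_5 = 3.418794 - 52.498094×(3.418794 - 0.739397)/(52.498094 - (-3.981145))
       = 0.928264
Iteration 5:
  f(3.418794) = 52.498094
  f(0.928264) = -3.333320
  x_6 = 0.928264 - (-3.333320)×(0.928264 - 3.418794)/(-3.333320 - 52.498094)
       = 1.076957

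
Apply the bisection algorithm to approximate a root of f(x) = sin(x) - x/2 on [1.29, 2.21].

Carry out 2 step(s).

f(x) = sin(x) - x/2
Initial interval: [1.29, 2.21]

Iteration 1:
  c_1 = (1.290000 + 2.210000)/2 = 1.750000
  f(c_1) = f(1.750000) = 0.108986
  f(a) × f(c) ≥ 0, new interval: [1.750000, 2.210000]
Iteration 2:
  c_2 = (1.750000 + 2.210000)/2 = 1.980000
  f(c_2) = f(1.980000) = -0.072562
  f(a) × f(c) < 0, new interval: [1.750000, 1.980000]

After 2 iteration(s), the approximation is c_2 = 1.980000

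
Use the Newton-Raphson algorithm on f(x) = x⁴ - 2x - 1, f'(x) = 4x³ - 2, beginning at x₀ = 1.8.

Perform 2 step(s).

f(x) = x⁴ - 2x - 1
f'(x) = 4x³ - 2
x₀ = 1.8

Newton-Raphson formula: x_{n+1} = x_n - f(x_n)/f'(x_n)

Iteration 1:
  f(1.800000) = 5.897600
  f'(1.800000) = 21.328000
  x_1 = 1.800000 - 5.897600/21.328000 = 1.523481
Iteration 2:
  f(1.523481) = 1.340051
  f'(1.523481) = 12.143960
  x_2 = 1.523481 - 1.340051/12.143960 = 1.413134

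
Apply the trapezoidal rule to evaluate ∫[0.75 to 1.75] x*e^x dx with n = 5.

f(x) = x*e^x
a = 0.75, b = 1.75, n = 5
h = (b - a)/n = 0.200000

Trapezoidal rule: (h/2)[f(x₀) + 2f(x₁) + 2f(x₂) + ... + f(xₙ)]

x_0 = 0.7500, f(x_0) = 1.587750, coefficient = 1
x_1 = 0.9500, f(x_1) = 2.456424, coefficient = 2
x_2 = 1.1500, f(x_2) = 3.631922, coefficient = 2
x_3 = 1.3500, f(x_3) = 5.207524, coefficient = 2
x_4 = 1.5500, f(x_4) = 7.302779, coefficient = 2
x_5 = 1.7500, f(x_5) = 10.070555, coefficient = 1

I ≈ (0.200000/2) × 48.855603 = 4.885560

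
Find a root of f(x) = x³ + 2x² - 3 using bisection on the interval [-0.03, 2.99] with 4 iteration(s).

f(x) = x³ + 2x² - 3
Initial interval: [-0.03, 2.99]

Iteration 1:
  c_1 = (-0.030000 + 2.990000)/2 = 1.480000
  f(c_1) = f(1.480000) = 4.622592
  f(a) × f(c) < 0, new interval: [-0.030000, 1.480000]
Iteration 2:
  c_2 = (-0.030000 + 1.480000)/2 = 0.725000
  f(c_2) = f(0.725000) = -1.567672
  f(a) × f(c) ≥ 0, new interval: [0.725000, 1.480000]
Iteration 3:
  c_3 = (0.725000 + 1.480000)/2 = 1.102500
  f(c_3) = f(1.102500) = 0.771108
  f(a) × f(c) < 0, new interval: [0.725000, 1.102500]
Iteration 4:
  c_4 = (0.725000 + 1.102500)/2 = 0.913750
  f(c_4) = f(0.913750) = -0.567196
  f(a) × f(c) ≥ 0, new interval: [0.913750, 1.102500]

After 4 iteration(s), the approximation is c_4 = 0.913750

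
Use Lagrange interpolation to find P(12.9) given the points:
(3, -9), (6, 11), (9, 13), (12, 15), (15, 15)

Lagrange interpolation formula:
P(x) = Σ yᵢ × Lᵢ(x)
where Lᵢ(x) = Π_{j≠i} (x - xⱼ)/(xᵢ - xⱼ)

L_0(12.9) = (12.9 - 6)/(3 - 6) × (12.9 - 9)/(3 - 9) × (12.9 - 12)/(3 - 12) × (12.9 - 15)/(3 - 15) = -0.026163
L_1(12.9) = (12.9 - 3)/(6 - 3) × (12.9 - 9)/(6 - 9) × (12.9 - 12)/(6 - 12) × (12.9 - 15)/(6 - 15) = 0.150150
L_2(12.9) = (12.9 - 3)/(9 - 3) × (12.9 - 6)/(9 - 6) × (12.9 - 12)/(9 - 12) × (12.9 - 15)/(9 - 15) = -0.398475
L_3(12.9) = (12.9 - 3)/(12 - 3) × (12.9 - 6)/(12 - 6) × (12.9 - 9)/(12 - 9) × (12.9 - 15)/(12 - 15) = 1.151150
L_4(12.9) = (12.9 - 3)/(15 - 3) × (12.9 - 6)/(15 - 6) × (12.9 - 9)/(15 - 9) × (12.9 - 12)/(15 - 12) = 0.123338

P(12.9) = (-9)×L_0(12.9) + 11×L_1(12.9) + 13×L_2(12.9) + 15×L_3(12.9) + 15×L_4(12.9)
P(12.9) = 15.824250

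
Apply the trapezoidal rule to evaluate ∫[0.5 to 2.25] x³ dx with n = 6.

f(x) = x³
a = 0.5, b = 2.25, n = 6
h = (b - a)/n = 0.291667

Trapezoidal rule: (h/2)[f(x₀) + 2f(x₁) + 2f(x₂) + ... + f(xₙ)]

x_0 = 0.5000, f(x_0) = 0.125000, coefficient = 1
x_1 = 0.7917, f(x_1) = 0.496166, coefficient = 2
x_2 = 1.0833, f(x_2) = 1.271412, coefficient = 2
x_3 = 1.3750, f(x_3) = 2.599609, coefficient = 2
x_4 = 1.6667, f(x_4) = 4.629630, coefficient = 2
x_5 = 1.9583, f(x_5) = 7.510344, coefficient = 2
x_6 = 2.2500, f(x_6) = 11.390625, coefficient = 1

I ≈ (0.291667/2) × 44.529948 = 6.493951
Exact value: 6.391602
Error: 0.102349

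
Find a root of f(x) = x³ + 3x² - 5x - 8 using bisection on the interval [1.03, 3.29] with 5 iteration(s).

f(x) = x³ + 3x² - 5x - 8
Initial interval: [1.03, 3.29]

Iteration 1:
  c_1 = (1.030000 + 3.290000)/2 = 2.160000
  f(c_1) = f(2.160000) = 5.274496
  f(a) × f(c) < 0, new interval: [1.030000, 2.160000]
Iteration 2:
  c_2 = (1.030000 + 2.160000)/2 = 1.595000
  f(c_2) = f(1.595000) = -4.285205
  f(a) × f(c) ≥ 0, new interval: [1.595000, 2.160000]
Iteration 3:
  c_3 = (1.595000 + 2.160000)/2 = 1.877500
  f(c_3) = f(1.877500) = -0.194282
  f(a) × f(c) ≥ 0, new interval: [1.877500, 2.160000]
Iteration 4:
  c_4 = (1.877500 + 2.160000)/2 = 2.018750
  f(c_4) = f(2.018750) = 2.359421
  f(a) × f(c) < 0, new interval: [1.877500, 2.018750]
Iteration 5:
  c_5 = (1.877500 + 2.018750)/2 = 1.948125
  f(c_5) = f(1.948125) = 1.038455
  f(a) × f(c) < 0, new interval: [1.877500, 1.948125]

After 5 iteration(s), the approximation is c_5 = 1.948125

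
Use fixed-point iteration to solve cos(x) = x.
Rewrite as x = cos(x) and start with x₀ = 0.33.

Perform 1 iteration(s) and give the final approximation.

Equation: cos(x) = x
Fixed-point form: x = cos(x)
x₀ = 0.33

x_1 = g(0.330000) = 0.946042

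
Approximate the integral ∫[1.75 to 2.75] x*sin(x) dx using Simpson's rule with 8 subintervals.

f(x) = x*sin(x)
a = 1.75, b = 2.75, n = 8
h = (b - a)/n = 0.125000

Simpson's rule: (h/3)[f(x₀) + 4f(x₁) + 2f(x₂) + ... + f(xₙ)]

x_0 = 1.7500, f(x_0) = 1.721975, coefficient = 1
x_1 = 1.8750, f(x_1) = 1.788911, coefficient = 4
x_2 = 2.0000, f(x_2) = 1.818595, coefficient = 2
x_3 = 2.1250, f(x_3) = 1.806930, coefficient = 4
x_4 = 2.2500, f(x_4) = 1.750665, coefficient = 2
x_5 = 2.3750, f(x_5) = 1.647502, coefficient = 4
x_6 = 2.5000, f(x_6) = 1.496180, coefficient = 2
x_7 = 2.6250, f(x_7) = 1.296541, coefficient = 4
x_8 = 2.7500, f(x_8) = 1.049568, coefficient = 1

I ≈ (0.125000/3) × 39.061955 = 1.627581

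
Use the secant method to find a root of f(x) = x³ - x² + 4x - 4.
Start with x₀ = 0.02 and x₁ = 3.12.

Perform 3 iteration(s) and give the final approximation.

f(x) = x³ - x² + 4x - 4
x₀ = 0.02, x₁ = 3.12

Secant formula: x_{n+1} = x_n - f(x_n)(x_n - x_{n-1})/(f(x_n) - f(x_{n-1}))

Iteration 1:
  f(0.020000) = -3.920392
  f(3.120000) = 29.116928
  x_2 = 3.120000 - 29.116928×(3.120000 - 0.020000)/(29.116928 - (-3.920392))
       = 0.387863
Iteration 2:
  f(3.120000) = 29.116928
  f(0.387863) = -2.540636
  x_3 = 0.387863 - (-2.540636)×(0.387863 - 3.120000)/(-2.540636 - 29.116928)
       = 0.607127
Iteration 3:
  f(0.387863) = -2.540636
  f(0.607127) = -1.716305
  x_4 = 0.607127 - (-1.716305)×(0.607127 - 0.387863)/(-1.716305 - (-2.540636))
       = 1.063648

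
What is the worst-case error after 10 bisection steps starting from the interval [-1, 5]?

Bisection error bound: |error| ≤ (b-a)/2^n
|error| ≤ (5 - (-1))/2^10 = 6/2^10
|error| ≤ 0.0058593750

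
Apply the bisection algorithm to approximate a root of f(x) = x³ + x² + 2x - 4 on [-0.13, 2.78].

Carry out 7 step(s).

f(x) = x³ + x² + 2x - 4
Initial interval: [-0.13, 2.78]

Iteration 1:
  c_1 = (-0.130000 + 2.780000)/2 = 1.325000
  f(c_1) = f(1.325000) = 2.731828
  f(a) × f(c) < 0, new interval: [-0.130000, 1.325000]
Iteration 2:
  c_2 = (-0.130000 + 1.325000)/2 = 0.597500
  f(c_2) = f(0.597500) = -2.234683
  f(a) × f(c) ≥ 0, new interval: [0.597500, 1.325000]
Iteration 3:
  c_3 = (0.597500 + 1.325000)/2 = 0.961250
  f(c_3) = f(0.961250) = -0.265302
  f(a) × f(c) ≥ 0, new interval: [0.961250, 1.325000]
Iteration 4:
  c_4 = (0.961250 + 1.325000)/2 = 1.143125
  f(c_4) = f(1.143125) = 1.086746
  f(a) × f(c) < 0, new interval: [0.961250, 1.143125]
Iteration 5:
  c_5 = (0.961250 + 1.143125)/2 = 1.052188
  f(c_5) = f(1.052188) = 0.376349
  f(a) × f(c) < 0, new interval: [0.961250, 1.052188]
Iteration 6:
  c_6 = (0.961250 + 1.052188)/2 = 1.006719
  f(c_6) = f(1.006719) = 0.047212
  f(a) × f(c) < 0, new interval: [0.961250, 1.006719]
Iteration 7:
  c_7 = (0.961250 + 1.006719)/2 = 0.983984
  f(c_7) = f(0.983984) = -0.111087
  f(a) × f(c) ≥ 0, new interval: [0.983984, 1.006719]

After 7 iteration(s), the approximation is c_7 = 0.983984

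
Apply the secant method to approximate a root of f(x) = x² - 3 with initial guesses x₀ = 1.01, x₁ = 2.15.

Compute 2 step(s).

f(x) = x² - 3
x₀ = 1.01, x₁ = 2.15

Secant formula: x_{n+1} = x_n - f(x_n)(x_n - x_{n-1})/(f(x_n) - f(x_{n-1}))

Iteration 1:
  f(1.010000) = -1.979900
  f(2.150000) = 1.622500
  x_2 = 2.150000 - 1.622500×(2.150000 - 1.010000)/(1.622500 - (-1.979900))
       = 1.636551
Iteration 2:
  f(2.150000) = 1.622500
  f(1.636551) = -0.321702
  x_3 = 1.636551 - (-0.321702)×(1.636551 - 2.150000)/(-0.321702 - 1.622500)
       = 1.721510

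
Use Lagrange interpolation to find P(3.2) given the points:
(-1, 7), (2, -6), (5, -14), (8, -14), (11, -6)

Lagrange interpolation formula:
P(x) = Σ yᵢ × Lᵢ(x)
where Lᵢ(x) = Π_{j≠i} (x - xⱼ)/(xᵢ - xⱼ)

L_0(3.2) = (3.2 - 2)/(-1 - 2) × (3.2 - 5)/(-1 - 5) × (3.2 - 8)/(-1 - 8) × (3.2 - 11)/(-1 - 11) = -0.041600
L_1(3.2) = (3.2 - (-1))/(2 - (-1)) × (3.2 - 5)/(2 - 5) × (3.2 - 8)/(2 - 8) × (3.2 - 11)/(2 - 11) = 0.582400
L_2(3.2) = (3.2 - (-1))/(5 - (-1)) × (3.2 - 2)/(5 - 2) × (3.2 - 8)/(5 - 8) × (3.2 - 11)/(5 - 11) = 0.582400
L_3(3.2) = (3.2 - (-1))/(8 - (-1)) × (3.2 - 2)/(8 - 2) × (3.2 - 5)/(8 - 5) × (3.2 - 11)/(8 - 11) = -0.145600
L_4(3.2) = (3.2 - (-1))/(11 - (-1)) × (3.2 - 2)/(11 - 2) × (3.2 - 5)/(11 - 5) × (3.2 - 8)/(11 - 8) = 0.022400

P(3.2) = 7×L_0(3.2) + (-6)×L_1(3.2) + (-14)×L_2(3.2) + (-14)×L_3(3.2) + (-6)×L_4(3.2)
P(3.2) = -10.035200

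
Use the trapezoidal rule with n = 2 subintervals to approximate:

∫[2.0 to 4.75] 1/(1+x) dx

f(x) = 1/(1+x)
a = 2.0, b = 4.75, n = 2
h = (b - a)/n = 1.375000

Trapezoidal rule: (h/2)[f(x₀) + 2f(x₁) + 2f(x₂) + ... + f(xₙ)]

x_0 = 2.0000, f(x_0) = 0.333333, coefficient = 1
x_1 = 3.3750, f(x_1) = 0.228571, coefficient = 2
x_2 = 4.7500, f(x_2) = 0.173913, coefficient = 1

I ≈ (1.375000/2) × 0.964389 = 0.663018
Exact value: 0.650588
Error: 0.012430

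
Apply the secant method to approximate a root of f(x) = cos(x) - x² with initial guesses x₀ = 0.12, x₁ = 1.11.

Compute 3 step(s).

f(x) = cos(x) - x²
x₀ = 0.12, x₁ = 1.11

Secant formula: x_{n+1} = x_n - f(x_n)(x_n - x_{n-1})/(f(x_n) - f(x_{n-1}))

Iteration 1:
  f(0.120000) = 0.978409
  f(1.110000) = -0.787438
  x_2 = 1.110000 - (-0.787438)×(1.110000 - 0.120000)/(-0.787438 - 0.978409)
       = 0.668533
Iteration 2:
  f(1.110000) = -0.787438
  f(0.668533) = 0.337796
  x_3 = 0.668533 - 0.337796×(0.668533 - 1.110000)/(0.337796 - (-0.787438))
       = 0.801061
Iteration 3:
  f(0.668533) = 0.337796
  f(0.801061) = 0.054246
  x_4 = 0.801061 - 0.054246×(0.801061 - 0.668533)/(0.054246 - 0.337796)
       = 0.826415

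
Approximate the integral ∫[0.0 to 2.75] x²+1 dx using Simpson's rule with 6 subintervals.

f(x) = x²+1
a = 0.0, b = 2.75, n = 6
h = (b - a)/n = 0.458333

Simpson's rule: (h/3)[f(x₀) + 4f(x₁) + 2f(x₂) + ... + f(xₙ)]

x_0 = 0.0000, f(x_0) = 1.000000, coefficient = 1
x_1 = 0.4583, f(x_1) = 1.210069, coefficient = 4
x_2 = 0.9167, f(x_2) = 1.840278, coefficient = 2
x_3 = 1.3750, f(x_3) = 2.890625, coefficient = 4
x_4 = 1.8333, f(x_4) = 4.361111, coefficient = 2
x_5 = 2.2917, f(x_5) = 6.251736, coefficient = 4
x_6 = 2.7500, f(x_6) = 8.562500, coefficient = 1

I ≈ (0.458333/3) × 63.375000 = 9.682292
Exact value: 9.682292
Error: 0.000000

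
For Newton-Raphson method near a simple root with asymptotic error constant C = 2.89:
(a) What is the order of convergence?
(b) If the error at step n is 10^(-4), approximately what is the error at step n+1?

(a) Newton-Raphson has quadratic (order 2) convergence near simple roots.
    This means |e_{n+1}| ≈ C|e_n|².

(b) With |e_n| = 10^(-4) and C = 2.89:
    |e_{n+1}| ≈ 2.89 × (10^(-4))² = 2.89 × 10^(-8)

(a) 2 (quadratic); (b) |e_{n+1}| ≈ 2.890e-08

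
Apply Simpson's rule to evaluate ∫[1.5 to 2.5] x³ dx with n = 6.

f(x) = x³
a = 1.5, b = 2.5, n = 6
h = (b - a)/n = 0.166667

Simpson's rule: (h/3)[f(x₀) + 4f(x₁) + 2f(x₂) + ... + f(xₙ)]

x_0 = 1.5000, f(x_0) = 3.375000, coefficient = 1
x_1 = 1.6667, f(x_1) = 4.629630, coefficient = 4
x_2 = 1.8333, f(x_2) = 6.162037, coefficient = 2
x_3 = 2.0000, f(x_3) = 8.000000, coefficient = 4
x_4 = 2.1667, f(x_4) = 10.171296, coefficient = 2
x_5 = 2.3333, f(x_5) = 12.703704, coefficient = 4
x_6 = 2.5000, f(x_6) = 15.625000, coefficient = 1

I ≈ (0.166667/3) × 153.000000 = 8.500000
Exact value: 8.500000
Error: 0.000000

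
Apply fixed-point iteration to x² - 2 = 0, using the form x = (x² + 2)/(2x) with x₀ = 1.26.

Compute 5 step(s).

Equation: x² - 2 = 0
Fixed-point form: x = (x² + 2)/(2x)
x₀ = 1.26

x_1 = g(1.260000) = 1.423651
x_2 = g(1.423651) = 1.414245
x_3 = g(1.414245) = 1.414214
x_4 = g(1.414214) = 1.414214
x_5 = g(1.414214) = 1.414214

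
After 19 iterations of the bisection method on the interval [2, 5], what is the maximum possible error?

Bisection error bound: |error| ≤ (b-a)/2^n
|error| ≤ (5 - 2)/2^19 = 3/2^19
|error| ≤ 0.0000057220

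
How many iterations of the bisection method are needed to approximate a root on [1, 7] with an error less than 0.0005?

We need (b-a)/2^n ≤ 0.0005
(7 - 1)/2^n ≤ 0.0005
6/2^n ≤ 0.0005
2^n ≥ 12000
n ≥ log₂(12000) = 13.55
n ≥ 14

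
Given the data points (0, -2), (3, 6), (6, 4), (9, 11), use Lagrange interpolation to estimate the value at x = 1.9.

Lagrange interpolation formula:
P(x) = Σ yᵢ × Lᵢ(x)
where Lᵢ(x) = Π_{j≠i} (x - xⱼ)/(xᵢ - xⱼ)

L_0(1.9) = (1.9 - 3)/(0 - 3) × (1.9 - 6)/(0 - 6) × (1.9 - 9)/(0 - 9) = 0.197660
L_1(1.9) = (1.9 - 0)/(3 - 0) × (1.9 - 6)/(3 - 6) × (1.9 - 9)/(3 - 9) = 1.024241
L_2(1.9) = (1.9 - 0)/(6 - 0) × (1.9 - 3)/(6 - 3) × (1.9 - 9)/(6 - 9) = -0.274796
L_3(1.9) = (1.9 - 0)/(9 - 0) × (1.9 - 3)/(9 - 3) × (1.9 - 6)/(9 - 6) = 0.052895

P(1.9) = (-2)×L_0(1.9) + 6×L_1(1.9) + 4×L_2(1.9) + 11×L_3(1.9)
P(1.9) = 5.232784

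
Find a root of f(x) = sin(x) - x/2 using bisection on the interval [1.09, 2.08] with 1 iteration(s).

f(x) = sin(x) - x/2
Initial interval: [1.09, 2.08]

Iteration 1:
  c_1 = (1.090000 + 2.080000)/2 = 1.585000
  f(c_1) = f(1.585000) = 0.207399
  f(a) × f(c) ≥ 0, new interval: [1.585000, 2.080000]

After 1 iteration(s), the approximation is c_1 = 1.585000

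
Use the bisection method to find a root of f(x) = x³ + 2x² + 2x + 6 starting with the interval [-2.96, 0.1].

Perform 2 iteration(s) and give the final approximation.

f(x) = x³ + 2x² + 2x + 6
Initial interval: [-2.96, 0.1]

Iteration 1:
  c_1 = (-2.960000 + 0.100000)/2 = -1.430000
  f(c_1) = f(-1.430000) = 4.305593
  f(a) × f(c) < 0, new interval: [-2.960000, -1.430000]
Iteration 2:
  c_2 = (-2.960000 + (-1.430000))/2 = -2.195000
  f(c_2) = f(-2.195000) = 0.670485
  f(a) × f(c) < 0, new interval: [-2.960000, -2.195000]

After 2 iteration(s), the approximation is c_2 = -2.195000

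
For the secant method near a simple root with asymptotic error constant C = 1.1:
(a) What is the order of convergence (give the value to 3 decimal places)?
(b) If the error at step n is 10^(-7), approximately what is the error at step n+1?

(a) Secant method has superlinear convergence with order φ = (1+√5)/2 ≈ 1.618.
    This means |e_{n+1}| ≈ C|e_n|^1.618.

(b) With |e_n| = 10^(-7) and C = 1.1:
    |e_{n+1}| ≈ 1.1 × (10^(-7))^1.618 = 1.1 × 10^(-11.33)

(a) ≈ 1.618 (golden ratio); (b) |e_{n+1}| ≈ 5.190e-12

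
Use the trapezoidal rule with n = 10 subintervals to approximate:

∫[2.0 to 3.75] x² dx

f(x) = x²
a = 2.0, b = 3.75, n = 10
h = (b - a)/n = 0.175000

Trapezoidal rule: (h/2)[f(x₀) + 2f(x₁) + 2f(x₂) + ... + f(xₙ)]

x_0 = 2.0000, f(x_0) = 4.000000, coefficient = 1
x_1 = 2.1750, f(x_1) = 4.730625, coefficient = 2
x_2 = 2.3500, f(x_2) = 5.522500, coefficient = 2
x_3 = 2.5250, f(x_3) = 6.375625, coefficient = 2
x_4 = 2.7000, f(x_4) = 7.290000, coefficient = 2
x_5 = 2.8750, f(x_5) = 8.265625, coefficient = 2
x_6 = 3.0500, f(x_6) = 9.302500, coefficient = 2
x_7 = 3.2250, f(x_7) = 10.400625, coefficient = 2
x_8 = 3.4000, f(x_8) = 11.560000, coefficient = 2
x_9 = 3.5750, f(x_9) = 12.780625, coefficient = 2
x_10 = 3.7500, f(x_10) = 14.062500, coefficient = 1

I ≈ (0.175000/2) × 170.518750 = 14.920391
Exact value: 14.911458
Error: 0.008932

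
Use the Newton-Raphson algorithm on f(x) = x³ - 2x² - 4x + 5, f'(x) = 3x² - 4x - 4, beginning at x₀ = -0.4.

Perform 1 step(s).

f(x) = x³ - 2x² - 4x + 5
f'(x) = 3x² - 4x - 4
x₀ = -0.4

Newton-Raphson formula: x_{n+1} = x_n - f(x_n)/f'(x_n)

Iteration 1:
  f(-0.400000) = 6.216000
  f'(-0.400000) = -1.920000
  x_1 = -0.400000 - 6.216000/(-1.920000) = 2.837500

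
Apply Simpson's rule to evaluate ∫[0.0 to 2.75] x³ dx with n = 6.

f(x) = x³
a = 0.0, b = 2.75, n = 6
h = (b - a)/n = 0.458333

Simpson's rule: (h/3)[f(x₀) + 4f(x₁) + 2f(x₂) + ... + f(xₙ)]

x_0 = 0.0000, f(x_0) = 0.000000, coefficient = 1
x_1 = 0.4583, f(x_1) = 0.096282, coefficient = 4
x_2 = 0.9167, f(x_2) = 0.770255, coefficient = 2
x_3 = 1.3750, f(x_3) = 2.599609, coefficient = 4
x_4 = 1.8333, f(x_4) = 6.162037, coefficient = 2
x_5 = 2.2917, f(x_5) = 12.035229, coefficient = 4
x_6 = 2.7500, f(x_6) = 20.796875, coefficient = 1

I ≈ (0.458333/3) × 93.585937 = 14.297852
Exact value: 14.297852
Error: 0.000000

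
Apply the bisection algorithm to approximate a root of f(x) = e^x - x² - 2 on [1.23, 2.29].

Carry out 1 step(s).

f(x) = e^x - x² - 2
Initial interval: [1.23, 2.29]

Iteration 1:
  c_1 = (1.230000 + 2.290000)/2 = 1.760000
  f(c_1) = f(1.760000) = 0.714837
  f(a) × f(c) < 0, new interval: [1.230000, 1.760000]

After 1 iteration(s), the approximation is c_1 = 1.760000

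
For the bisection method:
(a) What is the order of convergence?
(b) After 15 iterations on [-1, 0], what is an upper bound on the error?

(a) Bisection has linear (order 1) convergence; the error is halved each step.

(b) Error bound = (b-a)/2^n = (0 - (-1))/2^{15}
    = 1/2^{15}

(a) 1 (linear); (b) error ≤ 3.05e-05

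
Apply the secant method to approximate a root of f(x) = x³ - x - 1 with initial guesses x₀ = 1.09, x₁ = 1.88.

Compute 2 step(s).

f(x) = x³ - x - 1
x₀ = 1.09, x₁ = 1.88

Secant formula: x_{n+1} = x_n - f(x_n)(x_n - x_{n-1})/(f(x_n) - f(x_{n-1}))

Iteration 1:
  f(1.090000) = -0.794971
  f(1.880000) = 3.764672
  x_2 = 1.880000 - 3.764672×(1.880000 - 1.090000)/(3.764672 - (-0.794971))
       = 1.227736
Iteration 2:
  f(1.880000) = 3.764672
  f(1.227736) = -0.377126
  x_3 = 1.227736 - (-0.377126)×(1.227736 - 1.880000)/(-0.377126 - 3.764672)
       = 1.287127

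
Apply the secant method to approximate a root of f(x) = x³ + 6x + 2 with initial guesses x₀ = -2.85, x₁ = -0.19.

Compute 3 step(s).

f(x) = x³ + 6x + 2
x₀ = -2.85, x₁ = -0.19

Secant formula: x_{n+1} = x_n - f(x_n)(x_n - x_{n-1})/(f(x_n) - f(x_{n-1}))

Iteration 1:
  f(-2.850000) = -38.249125
  f(-0.190000) = 0.853141
  x_2 = -0.190000 - 0.853141×(-0.190000 - (-2.850000))/(0.853141 - (-38.249125))
       = -0.248036
Iteration 2:
  f(-0.190000) = 0.853141
  f(-0.248036) = 0.496522
  x_3 = -0.248036 - 0.496522×(-0.248036 - (-0.190000))/(0.496522 - 0.853141)
       = -0.328841
Iteration 3:
  f(-0.248036) = 0.496522
  f(-0.328841) = -0.008604
  x_4 = -0.328841 - (-0.008604)×(-0.328841 - (-0.248036))/(-0.008604 - 0.496522)
       = -0.327464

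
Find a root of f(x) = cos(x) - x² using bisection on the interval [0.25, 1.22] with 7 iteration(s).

f(x) = cos(x) - x²
Initial interval: [0.25, 1.22]

Iteration 1:
  c_1 = (0.250000 + 1.220000)/2 = 0.735000
  f(c_1) = f(0.735000) = 0.201606
  f(a) × f(c) ≥ 0, new interval: [0.735000, 1.220000]
Iteration 2:
  c_2 = (0.735000 + 1.220000)/2 = 0.977500
  f(c_2) = f(0.977500) = -0.396409
  f(a) × f(c) < 0, new interval: [0.735000, 0.977500]
Iteration 3:
  c_3 = (0.735000 + 0.977500)/2 = 0.856250
  f(c_3) = f(0.856250) = -0.077889
  f(a) × f(c) < 0, new interval: [0.735000, 0.856250]
Iteration 4:
  c_4 = (0.735000 + 0.856250)/2 = 0.795625
  f(c_4) = f(0.795625) = 0.066819
  f(a) × f(c) ≥ 0, new interval: [0.795625, 0.856250]
Iteration 5:
  c_5 = (0.795625 + 0.856250)/2 = 0.825937
  f(c_5) = f(0.825937) = -0.004305
  f(a) × f(c) < 0, new interval: [0.795625, 0.825937]
Iteration 6:
  c_6 = (0.795625 + 0.825937)/2 = 0.810781
  f(c_6) = f(0.810781) = 0.031566
  f(a) × f(c) ≥ 0, new interval: [0.810781, 0.825937]
Iteration 7:
  c_7 = (0.810781 + 0.825937)/2 = 0.818359
  f(c_7) = f(0.818359) = 0.013708
  f(a) × f(c) ≥ 0, new interval: [0.818359, 0.825937]

After 7 iteration(s), the approximation is c_7 = 0.818359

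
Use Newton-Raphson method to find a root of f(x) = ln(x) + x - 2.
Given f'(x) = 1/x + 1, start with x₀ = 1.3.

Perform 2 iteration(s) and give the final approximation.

f(x) = ln(x) + x - 2
f'(x) = 1/x + 1
x₀ = 1.3

Newton-Raphson formula: x_{n+1} = x_n - f(x_n)/f'(x_n)

Iteration 1:
  f(1.300000) = -0.437636
  f'(1.300000) = 1.769231
  x_1 = 1.300000 - (-0.437636)/1.769231 = 1.547359
Iteration 2:
  f(1.547359) = -0.016091
  f'(1.547359) = 1.646262
  x_2 = 1.547359 - (-0.016091)/1.646262 = 1.557134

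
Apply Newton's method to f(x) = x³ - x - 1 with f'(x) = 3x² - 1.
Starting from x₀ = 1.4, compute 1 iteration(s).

f(x) = x³ - x - 1
f'(x) = 3x² - 1
x₀ = 1.4

Newton-Raphson formula: x_{n+1} = x_n - f(x_n)/f'(x_n)

Iteration 1:
  f(1.400000) = 0.344000
  f'(1.400000) = 4.880000
  x_1 = 1.400000 - 0.344000/4.880000 = 1.329508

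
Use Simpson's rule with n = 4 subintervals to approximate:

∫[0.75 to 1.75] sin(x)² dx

f(x) = sin(x)²
a = 0.75, b = 1.75, n = 4
h = (b - a)/n = 0.250000

Simpson's rule: (h/3)[f(x₀) + 4f(x₁) + 2f(x₂) + ... + f(xₙ)]

x_0 = 0.7500, f(x_0) = 0.464631, coefficient = 1
x_1 = 1.0000, f(x_1) = 0.708073, coefficient = 4
x_2 = 1.2500, f(x_2) = 0.900572, coefficient = 2
x_3 = 1.5000, f(x_3) = 0.994996, coefficient = 4
x_4 = 1.7500, f(x_4) = 0.968228, coefficient = 1

I ≈ (0.250000/3) × 10.046282 = 0.837190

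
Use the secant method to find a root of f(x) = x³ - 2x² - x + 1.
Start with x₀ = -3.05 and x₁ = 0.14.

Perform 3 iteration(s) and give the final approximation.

f(x) = x³ - 2x² - x + 1
x₀ = -3.05, x₁ = 0.14

Secant formula: x_{n+1} = x_n - f(x_n)(x_n - x_{n-1})/(f(x_n) - f(x_{n-1}))

Iteration 1:
  f(-3.050000) = -42.927625
  f(0.140000) = 0.823544
  x_2 = 0.140000 - 0.823544×(0.140000 - (-3.050000))/(0.823544 - (-42.927625))
       = 0.079953
Iteration 2:
  f(0.140000) = 0.823544
  f(0.079953) = 0.907773
  x_3 = 0.079953 - 0.907773×(0.079953 - 0.140000)/(0.907773 - 0.823544)
       = 0.727105
Iteration 3:
  f(0.079953) = 0.907773
  f(0.727105) = -0.400061
  x_4 = 0.727105 - (-0.400061)×(0.727105 - 0.079953)/(-0.400061 - 0.907773)
       = 0.529144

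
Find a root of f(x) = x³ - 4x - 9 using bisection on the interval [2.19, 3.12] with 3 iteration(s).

f(x) = x³ - 4x - 9
Initial interval: [2.19, 3.12]

Iteration 1:
  c_1 = (2.190000 + 3.120000)/2 = 2.655000
  f(c_1) = f(2.655000) = -0.904839
  f(a) × f(c) ≥ 0, new interval: [2.655000, 3.120000]
Iteration 2:
  c_2 = (2.655000 + 3.120000)/2 = 2.887500
  f(c_2) = f(2.887500) = 3.524982
  f(a) × f(c) < 0, new interval: [2.655000, 2.887500]
Iteration 3:
  c_3 = (2.655000 + 2.887500)/2 = 2.771250
  f(c_3) = f(2.771250) = 1.197719
  f(a) × f(c) < 0, new interval: [2.655000, 2.771250]

After 3 iteration(s), the approximation is c_3 = 2.771250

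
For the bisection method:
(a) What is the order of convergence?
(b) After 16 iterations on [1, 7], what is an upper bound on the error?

(a) Bisection has linear (order 1) convergence; the error is halved each step.

(b) Error bound = (b-a)/2^n = (7 - 1)/2^{16}
    = 6/2^{16}

(a) 1 (linear); (b) error ≤ 9.16e-05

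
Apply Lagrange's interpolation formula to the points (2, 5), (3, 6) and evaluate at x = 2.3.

Lagrange interpolation formula:
P(x) = Σ yᵢ × Lᵢ(x)
where Lᵢ(x) = Π_{j≠i} (x - xⱼ)/(xᵢ - xⱼ)

L_0(2.3) = (2.3 - 3)/(2 - 3) = 0.700000
L_1(2.3) = (2.3 - 2)/(3 - 2) = 0.300000

P(2.3) = 5×L_0(2.3) + 6×L_1(2.3)
P(2.3) = 5.300000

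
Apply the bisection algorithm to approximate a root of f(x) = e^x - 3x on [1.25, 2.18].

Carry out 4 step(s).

f(x) = e^x - 3x
Initial interval: [1.25, 2.18]

Iteration 1:
  c_1 = (1.250000 + 2.180000)/2 = 1.715000
  f(c_1) = f(1.715000) = 0.411676
  f(a) × f(c) < 0, new interval: [1.250000, 1.715000]
Iteration 2:
  c_2 = (1.250000 + 1.715000)/2 = 1.482500
  f(c_2) = f(1.482500) = -0.043558
  f(a) × f(c) ≥ 0, new interval: [1.482500, 1.715000]
Iteration 3:
  c_3 = (1.482500 + 1.715000)/2 = 1.598750
  f(c_3) = f(1.598750) = 0.150595
  f(a) × f(c) < 0, new interval: [1.482500, 1.598750]
Iteration 4:
  c_4 = (1.482500 + 1.598750)/2 = 1.540625
  f(c_4) = f(1.540625) = 0.045632
  f(a) × f(c) < 0, new interval: [1.482500, 1.540625]

After 4 iteration(s), the approximation is c_4 = 1.540625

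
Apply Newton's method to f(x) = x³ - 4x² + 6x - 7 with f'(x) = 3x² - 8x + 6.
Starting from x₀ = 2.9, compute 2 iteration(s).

f(x) = x³ - 4x² + 6x - 7
f'(x) = 3x² - 8x + 6
x₀ = 2.9

Newton-Raphson formula: x_{n+1} = x_n - f(x_n)/f'(x_n)

Iteration 1:
  f(2.900000) = 1.149000
  f'(2.900000) = 8.030000
  x_1 = 2.900000 - 1.149000/8.030000 = 2.756912
Iteration 2:
  f(2.756912) = 0.093300
  f'(2.756912) = 6.746392
  x_2 = 2.756912 - 0.093300/6.746392 = 2.743082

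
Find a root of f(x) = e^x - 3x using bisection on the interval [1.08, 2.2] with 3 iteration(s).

f(x) = e^x - 3x
Initial interval: [1.08, 2.2]

Iteration 1:
  c_1 = (1.080000 + 2.200000)/2 = 1.640000
  f(c_1) = f(1.640000) = 0.235170
  f(a) × f(c) < 0, new interval: [1.080000, 1.640000]
Iteration 2:
  c_2 = (1.080000 + 1.640000)/2 = 1.360000
  f(c_2) = f(1.360000) = -0.183807
  f(a) × f(c) ≥ 0, new interval: [1.360000, 1.640000]
Iteration 3:
  c_3 = (1.360000 + 1.640000)/2 = 1.500000
  f(c_3) = f(1.500000) = -0.018311
  f(a) × f(c) ≥ 0, new interval: [1.500000, 1.640000]

After 3 iteration(s), the approximation is c_3 = 1.500000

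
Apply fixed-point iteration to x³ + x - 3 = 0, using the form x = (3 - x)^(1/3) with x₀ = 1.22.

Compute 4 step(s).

Equation: x³ + x - 3 = 0
Fixed-point form: x = (3 - x)^(1/3)
x₀ = 1.22

x_1 = g(1.220000) = 1.211918
x_2 = g(1.211918) = 1.213750
x_3 = g(1.213750) = 1.213335
x_4 = g(1.213335) = 1.213429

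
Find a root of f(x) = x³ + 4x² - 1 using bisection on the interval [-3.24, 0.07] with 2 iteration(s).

f(x) = x³ + 4x² - 1
Initial interval: [-3.24, 0.07]

Iteration 1:
  c_1 = (-3.240000 + 0.070000)/2 = -1.585000
  f(c_1) = f(-1.585000) = 5.067023
  f(a) × f(c) ≥ 0, new interval: [-1.585000, 0.070000]
Iteration 2:
  c_2 = (-1.585000 + 0.070000)/2 = -0.757500
  f(c_2) = f(-0.757500) = 0.860567
  f(a) × f(c) ≥ 0, new interval: [-0.757500, 0.070000]

After 2 iteration(s), the approximation is c_2 = -0.757500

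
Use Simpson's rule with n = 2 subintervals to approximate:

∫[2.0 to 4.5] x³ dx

f(x) = x³
a = 2.0, b = 4.5, n = 2
h = (b - a)/n = 1.250000

Simpson's rule: (h/3)[f(x₀) + 4f(x₁) + 2f(x₂) + ... + f(xₙ)]

x_0 = 2.0000, f(x_0) = 8.000000, coefficient = 1
x_1 = 3.2500, f(x_1) = 34.328125, coefficient = 4
x_2 = 4.5000, f(x_2) = 91.125000, coefficient = 1

I ≈ (1.250000/3) × 236.437500 = 98.515625
Exact value: 98.515625
Error: 0.000000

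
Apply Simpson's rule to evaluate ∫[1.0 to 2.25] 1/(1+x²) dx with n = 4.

f(x) = 1/(1+x²)
a = 1.0, b = 2.25, n = 4
h = (b - a)/n = 0.312500

Simpson's rule: (h/3)[f(x₀) + 4f(x₁) + 2f(x₂) + ... + f(xₙ)]

x_0 = 1.0000, f(x_0) = 0.500000, coefficient = 1
x_1 = 1.3125, f(x_1) = 0.367288, coefficient = 4
x_2 = 1.6250, f(x_2) = 0.274678, coefficient = 2
x_3 = 1.9375, f(x_3) = 0.210353, coefficient = 4
x_4 = 2.2500, f(x_4) = 0.164948, coefficient = 1

I ≈ (0.312500/3) × 3.524872 = 0.367174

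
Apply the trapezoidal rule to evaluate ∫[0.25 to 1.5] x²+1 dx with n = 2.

f(x) = x²+1
a = 0.25, b = 1.5, n = 2
h = (b - a)/n = 0.625000

Trapezoidal rule: (h/2)[f(x₀) + 2f(x₁) + 2f(x₂) + ... + f(xₙ)]

x_0 = 0.2500, f(x_0) = 1.062500, coefficient = 1
x_1 = 0.8750, f(x_1) = 1.765625, coefficient = 2
x_2 = 1.5000, f(x_2) = 3.250000, coefficient = 1

I ≈ (0.625000/2) × 7.843750 = 2.451172
Exact value: 2.369792
Error: 0.081380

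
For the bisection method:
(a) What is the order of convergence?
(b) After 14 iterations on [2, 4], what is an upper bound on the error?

(a) Bisection has linear (order 1) convergence; the error is halved each step.

(b) Error bound = (b-a)/2^n = (4 - 2)/2^{14}
    = 2/2^{14}

(a) 1 (linear); (b) error ≤ 1.22e-04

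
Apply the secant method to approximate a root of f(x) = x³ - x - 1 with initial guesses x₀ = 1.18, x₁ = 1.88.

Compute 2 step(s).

f(x) = x³ - x - 1
x₀ = 1.18, x₁ = 1.88

Secant formula: x_{n+1} = x_n - f(x_n)(x_n - x_{n-1})/(f(x_n) - f(x_{n-1}))

Iteration 1:
  f(1.180000) = -0.536968
  f(1.880000) = 3.764672
  x_2 = 1.880000 - 3.764672×(1.880000 - 1.180000)/(3.764672 - (-0.536968))
       = 1.267380
Iteration 2:
  f(1.880000) = 3.764672
  f(1.267380) = -0.231648
  x_3 = 1.267380 - (-0.231648)×(1.267380 - 1.880000)/(-0.231648 - 3.764672)
       = 1.302891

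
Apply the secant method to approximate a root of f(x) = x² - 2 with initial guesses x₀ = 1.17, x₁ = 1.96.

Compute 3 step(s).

f(x) = x² - 2
x₀ = 1.17, x₁ = 1.96

Secant formula: x_{n+1} = x_n - f(x_n)(x_n - x_{n-1})/(f(x_n) - f(x_{n-1}))

Iteration 1:
  f(1.170000) = -0.631100
  f(1.960000) = 1.841600
  x_2 = 1.960000 - 1.841600×(1.960000 - 1.170000)/(1.841600 - (-0.631100))
       = 1.371629
Iteration 2:
  f(1.960000) = 1.841600
  f(1.371629) = -0.118633
  x_3 = 1.371629 - (-0.118633)×(1.371629 - 1.960000)/(-0.118633 - 1.841600)
       = 1.407237
Iteration 3:
  f(1.371629) = -0.118633
  f(1.407237) = -0.019683
  x_4 = 1.407237 - (-0.019683)×(1.407237 - 1.371629)/(-0.019683 - (-0.118633))
       = 1.414320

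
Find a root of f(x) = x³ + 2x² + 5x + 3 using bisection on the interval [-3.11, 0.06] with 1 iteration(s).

f(x) = x³ + 2x² + 5x + 3
Initial interval: [-3.11, 0.06]

Iteration 1:
  c_1 = (-3.110000 + 0.060000)/2 = -1.525000
  f(c_1) = f(-1.525000) = -3.520328
  f(a) × f(c) ≥ 0, new interval: [-1.525000, 0.060000]

After 1 iteration(s), the approximation is c_1 = -1.525000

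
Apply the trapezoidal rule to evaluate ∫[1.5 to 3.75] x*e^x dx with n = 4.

f(x) = x*e^x
a = 1.5, b = 3.75, n = 4
h = (b - a)/n = 0.562500

Trapezoidal rule: (h/2)[f(x₀) + 2f(x₁) + 2f(x₂) + ... + f(xₙ)]

x_0 = 1.5000, f(x_0) = 6.722534, coefficient = 1
x_1 = 2.0625, f(x_1) = 16.222819, coefficient = 2
x_2 = 2.6250, f(x_2) = 36.237007, coefficient = 2
x_3 = 3.1875, f(x_3) = 77.226056, coefficient = 2
x_4 = 3.7500, f(x_4) = 159.454058, coefficient = 1

I ≈ (0.562500/2) × 425.548355 = 119.685475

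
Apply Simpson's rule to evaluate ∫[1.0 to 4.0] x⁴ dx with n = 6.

f(x) = x⁴
a = 1.0, b = 4.0, n = 6
h = (b - a)/n = 0.500000

Simpson's rule: (h/3)[f(x₀) + 4f(x₁) + 2f(x₂) + ... + f(xₙ)]

x_0 = 1.0000, f(x_0) = 1.000000, coefficient = 1
x_1 = 1.5000, f(x_1) = 5.062500, coefficient = 4
x_2 = 2.0000, f(x_2) = 16.000000, coefficient = 2
x_3 = 2.5000, f(x_3) = 39.062500, coefficient = 4
x_4 = 3.0000, f(x_4) = 81.000000, coefficient = 2
x_5 = 3.5000, f(x_5) = 150.062500, coefficient = 4
x_6 = 4.0000, f(x_6) = 256.000000, coefficient = 1

I ≈ (0.500000/3) × 1227.750000 = 204.625000
Exact value: 204.600000
Error: 0.025000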